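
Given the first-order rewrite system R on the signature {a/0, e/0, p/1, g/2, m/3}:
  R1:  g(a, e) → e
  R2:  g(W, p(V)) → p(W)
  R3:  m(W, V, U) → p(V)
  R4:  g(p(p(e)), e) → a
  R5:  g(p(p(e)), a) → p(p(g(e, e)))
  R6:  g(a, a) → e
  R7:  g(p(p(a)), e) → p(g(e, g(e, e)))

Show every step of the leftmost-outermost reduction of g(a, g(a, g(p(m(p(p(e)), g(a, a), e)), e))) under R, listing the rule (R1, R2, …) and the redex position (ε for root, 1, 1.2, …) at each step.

e

1. g(a, g(a, g(p(m(p(p(e)), g(a, a), e)), e)))  →  g(a, g(a, g(p(p(g(a, a))), e)))   [R3 at 2.2.1.1]
2. g(a, g(a, g(p(p(g(a, a))), e)))  →  g(a, g(a, g(p(p(e)), e)))   [R6 at 2.2.1.1.1]
3. g(a, g(a, g(p(p(e)), e)))  →  g(a, g(a, a))   [R4 at 2.2]
4. g(a, g(a, a))  →  g(a, e)   [R6 at 2]
5. g(a, e)  →  e   [R1 at ε]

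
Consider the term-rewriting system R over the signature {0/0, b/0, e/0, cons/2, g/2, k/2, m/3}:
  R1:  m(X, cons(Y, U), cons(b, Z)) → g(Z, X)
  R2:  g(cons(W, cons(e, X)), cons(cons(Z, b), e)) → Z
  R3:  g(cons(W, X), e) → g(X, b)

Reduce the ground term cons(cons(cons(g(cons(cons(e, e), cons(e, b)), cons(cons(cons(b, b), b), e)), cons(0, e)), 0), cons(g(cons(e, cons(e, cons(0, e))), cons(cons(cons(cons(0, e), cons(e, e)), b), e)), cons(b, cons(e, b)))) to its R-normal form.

1. cons(cons(cons(g(cons(cons(e, e), cons(e, b)), cons(cons(cons(b, b), b), e)), cons(0, e)), 0), cons(g(cons(e, cons(e, cons(0, e))), cons(cons(cons(cons(0, e), cons(e, e)), b), e)), cons(b, cons(e, b))))  →  cons(cons(cons(cons(b, b), cons(0, e)), 0), cons(g(cons(e, cons(e, cons(0, e))), cons(cons(cons(cons(0, e), cons(e, e)), b), e)), cons(b, cons(e, b))))   [R2 at 1.1.1]
2. cons(cons(cons(cons(b, b), cons(0, e)), 0), cons(g(cons(e, cons(e, cons(0, e))), cons(cons(cons(cons(0, e), cons(e, e)), b), e)), cons(b, cons(e, b))))  →  cons(cons(cons(cons(b, b), cons(0, e)), 0), cons(cons(cons(0, e), cons(e, e)), cons(b, cons(e, b))))   [R2 at 2.1]

cons(cons(cons(cons(b, b), cons(0, e)), 0), cons(cons(cons(0, e), cons(e, e)), cons(b, cons(e, b))))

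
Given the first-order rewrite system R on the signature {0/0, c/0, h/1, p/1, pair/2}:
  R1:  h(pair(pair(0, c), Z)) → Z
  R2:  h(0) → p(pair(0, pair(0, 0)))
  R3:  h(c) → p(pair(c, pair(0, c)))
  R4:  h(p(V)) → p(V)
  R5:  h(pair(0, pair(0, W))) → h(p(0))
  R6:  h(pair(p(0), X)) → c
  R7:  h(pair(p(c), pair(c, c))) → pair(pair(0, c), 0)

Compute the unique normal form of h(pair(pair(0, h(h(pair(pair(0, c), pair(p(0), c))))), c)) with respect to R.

1. h(pair(pair(0, h(h(pair(pair(0, c), pair(p(0), c))))), c))  →  h(pair(pair(0, h(pair(p(0), c))), c))   [R1 at 1.1.2.1]
2. h(pair(pair(0, h(pair(p(0), c))), c))  →  h(pair(pair(0, c), c))   [R6 at 1.1.2]
3. h(pair(pair(0, c), c))  →  c   [R1 at ε]

c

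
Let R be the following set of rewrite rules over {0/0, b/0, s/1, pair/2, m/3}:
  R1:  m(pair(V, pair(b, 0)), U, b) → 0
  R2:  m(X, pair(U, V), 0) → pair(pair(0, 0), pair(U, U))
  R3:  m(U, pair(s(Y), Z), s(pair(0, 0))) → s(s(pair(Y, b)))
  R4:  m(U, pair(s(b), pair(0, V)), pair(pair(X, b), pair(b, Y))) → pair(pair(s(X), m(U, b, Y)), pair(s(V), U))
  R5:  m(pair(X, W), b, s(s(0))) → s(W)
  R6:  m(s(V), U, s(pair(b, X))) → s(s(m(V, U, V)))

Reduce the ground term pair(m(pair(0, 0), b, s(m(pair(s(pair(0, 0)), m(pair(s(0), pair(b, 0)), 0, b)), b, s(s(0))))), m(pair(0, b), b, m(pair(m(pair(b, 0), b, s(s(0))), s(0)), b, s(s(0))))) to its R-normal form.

1. pair(m(pair(0, 0), b, s(m(pair(s(pair(0, 0)), m(pair(s(0), pair(b, 0)), 0, b)), b, s(s(0))))), m(pair(0, b), b, m(pair(m(pair(b, 0), b, s(s(0))), s(0)), b, s(s(0)))))  →  pair(m(pair(0, 0), b, s(s(m(pair(s(0), pair(b, 0)), 0, b)))), m(pair(0, b), b, m(pair(m(pair(b, 0), b, s(s(0))), s(0)), b, s(s(0)))))   [R5 at 1.3.1]
2. pair(m(pair(0, 0), b, s(s(m(pair(s(0), pair(b, 0)), 0, b)))), m(pair(0, b), b, m(pair(m(pair(b, 0), b, s(s(0))), s(0)), b, s(s(0)))))  →  pair(m(pair(0, 0), b, s(s(0))), m(pair(0, b), b, m(pair(m(pair(b, 0), b, s(s(0))), s(0)), b, s(s(0)))))   [R1 at 1.3.1.1]
3. pair(m(pair(0, 0), b, s(s(0))), m(pair(0, b), b, m(pair(m(pair(b, 0), b, s(s(0))), s(0)), b, s(s(0)))))  →  pair(s(0), m(pair(0, b), b, m(pair(m(pair(b, 0), b, s(s(0))), s(0)), b, s(s(0)))))   [R5 at 1]
4. pair(s(0), m(pair(0, b), b, m(pair(m(pair(b, 0), b, s(s(0))), s(0)), b, s(s(0)))))  →  pair(s(0), m(pair(0, b), b, s(s(0))))   [R5 at 2.3]
5. pair(s(0), m(pair(0, b), b, s(s(0))))  →  pair(s(0), s(b))   [R5 at 2]

pair(s(0), s(b))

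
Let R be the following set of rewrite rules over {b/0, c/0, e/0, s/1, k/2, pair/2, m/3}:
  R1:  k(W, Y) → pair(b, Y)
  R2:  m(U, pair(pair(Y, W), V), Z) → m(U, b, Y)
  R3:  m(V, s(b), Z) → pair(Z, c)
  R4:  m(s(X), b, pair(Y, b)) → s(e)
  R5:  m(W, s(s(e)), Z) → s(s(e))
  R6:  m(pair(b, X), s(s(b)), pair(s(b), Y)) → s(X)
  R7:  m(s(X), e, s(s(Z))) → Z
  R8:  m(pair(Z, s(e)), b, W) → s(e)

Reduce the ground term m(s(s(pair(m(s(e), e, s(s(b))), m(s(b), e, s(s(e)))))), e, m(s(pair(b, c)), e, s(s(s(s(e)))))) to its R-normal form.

1. m(s(s(pair(m(s(e), e, s(s(b))), m(s(b), e, s(s(e)))))), e, m(s(pair(b, c)), e, s(s(s(s(e))))))  →  m(s(s(pair(b, m(s(b), e, s(s(e)))))), e, m(s(pair(b, c)), e, s(s(s(s(e))))))   [R7 at 1.1.1.1]
2. m(s(s(pair(b, m(s(b), e, s(s(e)))))), e, m(s(pair(b, c)), e, s(s(s(s(e))))))  →  m(s(s(pair(b, e))), e, m(s(pair(b, c)), e, s(s(s(s(e))))))   [R7 at 1.1.1.2]
3. m(s(s(pair(b, e))), e, m(s(pair(b, c)), e, s(s(s(s(e))))))  →  m(s(s(pair(b, e))), e, s(s(e)))   [R7 at 3]
4. m(s(s(pair(b, e))), e, s(s(e)))  →  e   [R7 at ε]

e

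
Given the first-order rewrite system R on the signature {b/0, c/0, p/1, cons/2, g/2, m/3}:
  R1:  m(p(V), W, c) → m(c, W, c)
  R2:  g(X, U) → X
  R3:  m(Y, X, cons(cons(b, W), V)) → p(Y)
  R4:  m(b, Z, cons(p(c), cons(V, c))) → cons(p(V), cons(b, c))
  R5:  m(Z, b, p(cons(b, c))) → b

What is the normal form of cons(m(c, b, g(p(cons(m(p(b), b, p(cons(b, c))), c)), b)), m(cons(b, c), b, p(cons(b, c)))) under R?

1. cons(m(c, b, g(p(cons(m(p(b), b, p(cons(b, c))), c)), b)), m(cons(b, c), b, p(cons(b, c))))  →  cons(m(c, b, p(cons(m(p(b), b, p(cons(b, c))), c))), m(cons(b, c), b, p(cons(b, c))))   [R2 at 1.3]
2. cons(m(c, b, p(cons(m(p(b), b, p(cons(b, c))), c))), m(cons(b, c), b, p(cons(b, c))))  →  cons(m(c, b, p(cons(b, c))), m(cons(b, c), b, p(cons(b, c))))   [R5 at 1.3.1.1]
3. cons(m(c, b, p(cons(b, c))), m(cons(b, c), b, p(cons(b, c))))  →  cons(b, m(cons(b, c), b, p(cons(b, c))))   [R5 at 1]
4. cons(b, m(cons(b, c), b, p(cons(b, c))))  →  cons(b, b)   [R5 at 2]

cons(b, b)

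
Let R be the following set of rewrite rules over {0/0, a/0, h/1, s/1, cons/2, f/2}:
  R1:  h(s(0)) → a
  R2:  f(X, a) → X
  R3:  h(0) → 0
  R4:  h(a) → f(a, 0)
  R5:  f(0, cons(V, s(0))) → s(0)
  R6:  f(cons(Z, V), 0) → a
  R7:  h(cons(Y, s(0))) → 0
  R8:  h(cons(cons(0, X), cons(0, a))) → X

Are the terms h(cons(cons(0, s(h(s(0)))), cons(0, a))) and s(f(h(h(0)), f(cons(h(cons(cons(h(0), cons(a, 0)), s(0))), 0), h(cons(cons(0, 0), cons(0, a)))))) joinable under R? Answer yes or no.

Reduce t₁ = h(cons(cons(0, s(h(s(0)))), cons(0, a))):
1. h(cons(cons(0, s(h(s(0)))), cons(0, a)))  →  s(h(s(0)))   [R8 at ε]
2. s(h(s(0)))  →  s(a)   [R1 at 1]

Reduce t₂ = s(f(h(h(0)), f(cons(h(cons(cons(h(0), cons(a, 0)), s(0))), 0), h(cons(cons(0, 0), cons(0, a)))))):
1. s(f(h(h(0)), f(cons(h(cons(cons(h(0), cons(a, 0)), s(0))), 0), h(cons(cons(0, 0), cons(0, a))))))  →  s(f(h(0), f(cons(h(cons(cons(h(0), cons(a, 0)), s(0))), 0), h(cons(cons(0, 0), cons(0, a))))))   [R3 at 1.1.1]
2. s(f(h(0), f(cons(h(cons(cons(h(0), cons(a, 0)), s(0))), 0), h(cons(cons(0, 0), cons(0, a))))))  →  s(f(0, f(cons(h(cons(cons(h(0), cons(a, 0)), s(0))), 0), h(cons(cons(0, 0), cons(0, a))))))   [R3 at 1.1]
3. s(f(0, f(cons(h(cons(cons(h(0), cons(a, 0)), s(0))), 0), h(cons(cons(0, 0), cons(0, a))))))  →  s(f(0, f(cons(0, 0), h(cons(cons(0, 0), cons(0, a))))))   [R7 at 1.2.1.1]
4. s(f(0, f(cons(0, 0), h(cons(cons(0, 0), cons(0, a))))))  →  s(f(0, f(cons(0, 0), 0)))   [R8 at 1.2.2]
5. s(f(0, f(cons(0, 0), 0)))  →  s(f(0, a))   [R6 at 1.2]
6. s(f(0, a))  →  s(0)   [R2 at 1]

no — NF(t₁) = s(a), NF(t₂) = s(0)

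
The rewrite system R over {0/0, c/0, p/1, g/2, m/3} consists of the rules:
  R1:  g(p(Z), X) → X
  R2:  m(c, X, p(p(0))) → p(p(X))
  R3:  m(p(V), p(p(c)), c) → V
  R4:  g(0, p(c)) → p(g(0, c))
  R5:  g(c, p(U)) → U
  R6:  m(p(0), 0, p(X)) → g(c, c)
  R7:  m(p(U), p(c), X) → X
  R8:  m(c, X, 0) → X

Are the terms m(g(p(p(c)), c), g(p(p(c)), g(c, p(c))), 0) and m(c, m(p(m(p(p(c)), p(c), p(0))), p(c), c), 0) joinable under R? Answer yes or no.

Reduce t₁ = m(g(p(p(c)), c), g(p(p(c)), g(c, p(c))), 0):
1. m(g(p(p(c)), c), g(p(p(c)), g(c, p(c))), 0)  →  m(c, g(p(p(c)), g(c, p(c))), 0)   [R1 at 1]
2. m(c, g(p(p(c)), g(c, p(c))), 0)  →  g(p(p(c)), g(c, p(c)))   [R8 at ε]
3. g(p(p(c)), g(c, p(c)))  →  g(c, p(c))   [R1 at ε]
4. g(c, p(c))  →  c   [R5 at ε]

Reduce t₂ = m(c, m(p(m(p(p(c)), p(c), p(0))), p(c), c), 0):
1. m(c, m(p(m(p(p(c)), p(c), p(0))), p(c), c), 0)  →  m(p(m(p(p(c)), p(c), p(0))), p(c), c)   [R8 at ε]
2. m(p(m(p(p(c)), p(c), p(0))), p(c), c)  →  c   [R7 at ε]

yes — NF(t₁) = c, NF(t₂) = c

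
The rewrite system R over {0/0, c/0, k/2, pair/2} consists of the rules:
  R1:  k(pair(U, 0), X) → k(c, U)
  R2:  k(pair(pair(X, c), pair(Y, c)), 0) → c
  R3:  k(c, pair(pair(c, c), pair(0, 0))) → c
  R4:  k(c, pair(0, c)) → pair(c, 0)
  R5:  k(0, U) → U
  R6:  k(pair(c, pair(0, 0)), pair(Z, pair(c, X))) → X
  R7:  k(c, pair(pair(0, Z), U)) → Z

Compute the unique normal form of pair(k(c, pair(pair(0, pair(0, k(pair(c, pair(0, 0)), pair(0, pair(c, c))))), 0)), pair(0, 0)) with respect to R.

pair(pair(0, c), pair(0, 0))

1. pair(k(c, pair(pair(0, pair(0, k(pair(c, pair(0, 0)), pair(0, pair(c, c))))), 0)), pair(0, 0))  →  pair(pair(0, k(pair(c, pair(0, 0)), pair(0, pair(c, c)))), pair(0, 0))   [R7 at 1]
2. pair(pair(0, k(pair(c, pair(0, 0)), pair(0, pair(c, c)))), pair(0, 0))  →  pair(pair(0, c), pair(0, 0))   [R6 at 1.2]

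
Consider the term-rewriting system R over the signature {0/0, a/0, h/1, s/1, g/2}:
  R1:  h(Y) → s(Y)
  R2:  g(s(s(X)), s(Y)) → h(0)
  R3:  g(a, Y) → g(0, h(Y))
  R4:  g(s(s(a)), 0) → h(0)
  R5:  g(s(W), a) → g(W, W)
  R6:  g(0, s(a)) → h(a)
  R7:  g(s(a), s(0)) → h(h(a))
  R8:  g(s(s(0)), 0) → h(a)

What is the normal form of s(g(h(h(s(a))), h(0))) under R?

1. s(g(h(h(s(a))), h(0)))  →  s(g(s(h(s(a))), h(0)))   [R1 at 1.1]
2. s(g(s(h(s(a))), h(0)))  →  s(g(s(s(s(a))), h(0)))   [R1 at 1.1.1]
3. s(g(s(s(s(a))), h(0)))  →  s(g(s(s(s(a))), s(0)))   [R1 at 1.2]
4. s(g(s(s(s(a))), s(0)))  →  s(h(0))   [R2 at 1]
5. s(h(0))  →  s(s(0))   [R1 at 1]

s(s(0))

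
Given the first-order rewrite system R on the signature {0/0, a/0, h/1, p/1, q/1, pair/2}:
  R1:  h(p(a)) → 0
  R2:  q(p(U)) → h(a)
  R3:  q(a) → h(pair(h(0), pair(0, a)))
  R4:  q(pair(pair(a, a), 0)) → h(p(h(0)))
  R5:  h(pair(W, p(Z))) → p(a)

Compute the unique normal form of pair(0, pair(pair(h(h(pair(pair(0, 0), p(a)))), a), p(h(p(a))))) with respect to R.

1. pair(0, pair(pair(h(h(pair(pair(0, 0), p(a)))), a), p(h(p(a)))))  →  pair(0, pair(pair(h(p(a)), a), p(h(p(a)))))   [R5 at 2.1.1.1]
2. pair(0, pair(pair(h(p(a)), a), p(h(p(a)))))  →  pair(0, pair(pair(0, a), p(h(p(a)))))   [R1 at 2.1.1]
3. pair(0, pair(pair(0, a), p(h(p(a)))))  →  pair(0, pair(pair(0, a), p(0)))   [R1 at 2.2.1]

pair(0, pair(pair(0, a), p(0)))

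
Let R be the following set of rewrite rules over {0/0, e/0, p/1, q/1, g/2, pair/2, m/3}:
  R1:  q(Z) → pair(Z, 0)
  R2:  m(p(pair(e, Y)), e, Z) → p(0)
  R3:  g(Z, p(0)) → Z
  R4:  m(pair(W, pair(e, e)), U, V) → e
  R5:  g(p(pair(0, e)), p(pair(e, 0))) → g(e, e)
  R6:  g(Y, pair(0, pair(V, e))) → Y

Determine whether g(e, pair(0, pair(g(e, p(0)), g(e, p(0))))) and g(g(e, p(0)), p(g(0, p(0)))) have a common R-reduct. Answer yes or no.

yes — NF(t₁) = e, NF(t₂) = e

Reduce t₁ = g(e, pair(0, pair(g(e, p(0)), g(e, p(0))))):
1. g(e, pair(0, pair(g(e, p(0)), g(e, p(0)))))  →  g(e, pair(0, pair(e, g(e, p(0)))))   [R3 at 2.2.1]
2. g(e, pair(0, pair(e, g(e, p(0)))))  →  g(e, pair(0, pair(e, e)))   [R3 at 2.2.2]
3. g(e, pair(0, pair(e, e)))  →  e   [R6 at ε]

Reduce t₂ = g(g(e, p(0)), p(g(0, p(0)))):
1. g(g(e, p(0)), p(g(0, p(0))))  →  g(e, p(g(0, p(0))))   [R3 at 1]
2. g(e, p(g(0, p(0))))  →  g(e, p(0))   [R3 at 2.1]
3. g(e, p(0))  →  e   [R3 at ε]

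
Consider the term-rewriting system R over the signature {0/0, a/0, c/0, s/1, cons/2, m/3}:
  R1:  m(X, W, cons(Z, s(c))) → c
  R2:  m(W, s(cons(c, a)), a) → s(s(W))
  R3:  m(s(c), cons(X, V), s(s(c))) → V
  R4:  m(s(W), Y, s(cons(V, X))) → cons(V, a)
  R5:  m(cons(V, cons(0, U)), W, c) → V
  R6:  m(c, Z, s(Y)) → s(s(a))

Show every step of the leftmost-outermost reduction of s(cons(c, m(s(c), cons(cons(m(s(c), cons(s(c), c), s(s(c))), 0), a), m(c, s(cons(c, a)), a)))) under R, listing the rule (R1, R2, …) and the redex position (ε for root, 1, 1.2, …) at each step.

1. s(cons(c, m(s(c), cons(cons(m(s(c), cons(s(c), c), s(s(c))), 0), a), m(c, s(cons(c, a)), a))))  →  s(cons(c, m(s(c), cons(cons(c, 0), a), m(c, s(cons(c, a)), a))))   [R3 at 1.2.2.1.1]
2. s(cons(c, m(s(c), cons(cons(c, 0), a), m(c, s(cons(c, a)), a))))  →  s(cons(c, m(s(c), cons(cons(c, 0), a), s(s(c)))))   [R2 at 1.2.3]
3. s(cons(c, m(s(c), cons(cons(c, 0), a), s(s(c)))))  →  s(cons(c, a))   [R3 at 1.2]

s(cons(c, a))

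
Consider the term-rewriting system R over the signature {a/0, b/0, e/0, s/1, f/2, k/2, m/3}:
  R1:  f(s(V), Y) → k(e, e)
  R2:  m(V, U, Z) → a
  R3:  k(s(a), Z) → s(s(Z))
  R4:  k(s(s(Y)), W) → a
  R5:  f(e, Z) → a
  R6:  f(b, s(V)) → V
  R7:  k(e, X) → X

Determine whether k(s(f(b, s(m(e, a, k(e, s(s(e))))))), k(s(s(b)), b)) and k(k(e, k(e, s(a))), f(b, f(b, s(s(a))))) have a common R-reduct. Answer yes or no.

yes — NF(t₁) = s(s(a)), NF(t₂) = s(s(a))

Reduce t₁ = k(s(f(b, s(m(e, a, k(e, s(s(e))))))), k(s(s(b)), b)):
1. k(s(f(b, s(m(e, a, k(e, s(s(e))))))), k(s(s(b)), b))  →  k(s(m(e, a, k(e, s(s(e))))), k(s(s(b)), b))   [R6 at 1.1]
2. k(s(m(e, a, k(e, s(s(e))))), k(s(s(b)), b))  →  k(s(a), k(s(s(b)), b))   [R2 at 1.1]
3. k(s(a), k(s(s(b)), b))  →  s(s(k(s(s(b)), b)))   [R3 at ε]
4. s(s(k(s(s(b)), b)))  →  s(s(a))   [R4 at 1.1]

Reduce t₂ = k(k(e, k(e, s(a))), f(b, f(b, s(s(a))))):
1. k(k(e, k(e, s(a))), f(b, f(b, s(s(a)))))  →  k(k(e, s(a)), f(b, f(b, s(s(a)))))   [R7 at 1]
2. k(k(e, s(a)), f(b, f(b, s(s(a)))))  →  k(s(a), f(b, f(b, s(s(a)))))   [R7 at 1]
3. k(s(a), f(b, f(b, s(s(a)))))  →  s(s(f(b, f(b, s(s(a))))))   [R3 at ε]
4. s(s(f(b, f(b, s(s(a))))))  →  s(s(f(b, s(a))))   [R6 at 1.1.2]
5. s(s(f(b, s(a))))  →  s(s(a))   [R6 at 1.1]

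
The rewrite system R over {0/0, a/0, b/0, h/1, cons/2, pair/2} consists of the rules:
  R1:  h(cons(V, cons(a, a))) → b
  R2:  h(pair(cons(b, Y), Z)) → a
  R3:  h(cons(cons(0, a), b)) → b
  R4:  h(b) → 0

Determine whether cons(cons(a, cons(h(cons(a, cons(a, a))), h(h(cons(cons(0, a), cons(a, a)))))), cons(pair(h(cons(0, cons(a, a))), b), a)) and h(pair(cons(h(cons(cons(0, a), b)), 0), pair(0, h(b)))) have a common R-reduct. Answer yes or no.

no — NF(t₁) = cons(cons(a, cons(b, 0)), cons(pair(b, b), a)), NF(t₂) = a

Reduce t₁ = cons(cons(a, cons(h(cons(a, cons(a, a))), h(h(cons(cons(0, a), cons(a, a)))))), cons(pair(h(cons(0, cons(a, a))), b), a)):
1. cons(cons(a, cons(h(cons(a, cons(a, a))), h(h(cons(cons(0, a), cons(a, a)))))), cons(pair(h(cons(0, cons(a, a))), b), a))  →  cons(cons(a, cons(b, h(h(cons(cons(0, a), cons(a, a)))))), cons(pair(h(cons(0, cons(a, a))), b), a))   [R1 at 1.2.1]
2. cons(cons(a, cons(b, h(h(cons(cons(0, a), cons(a, a)))))), cons(pair(h(cons(0, cons(a, a))), b), a))  →  cons(cons(a, cons(b, h(b))), cons(pair(h(cons(0, cons(a, a))), b), a))   [R1 at 1.2.2.1]
3. cons(cons(a, cons(b, h(b))), cons(pair(h(cons(0, cons(a, a))), b), a))  →  cons(cons(a, cons(b, 0)), cons(pair(h(cons(0, cons(a, a))), b), a))   [R4 at 1.2.2]
4. cons(cons(a, cons(b, 0)), cons(pair(h(cons(0, cons(a, a))), b), a))  →  cons(cons(a, cons(b, 0)), cons(pair(b, b), a))   [R1 at 2.1.1]

Reduce t₂ = h(pair(cons(h(cons(cons(0, a), b)), 0), pair(0, h(b)))):
1. h(pair(cons(h(cons(cons(0, a), b)), 0), pair(0, h(b))))  →  h(pair(cons(b, 0), pair(0, h(b))))   [R3 at 1.1.1]
2. h(pair(cons(b, 0), pair(0, h(b))))  →  a   [R2 at ε]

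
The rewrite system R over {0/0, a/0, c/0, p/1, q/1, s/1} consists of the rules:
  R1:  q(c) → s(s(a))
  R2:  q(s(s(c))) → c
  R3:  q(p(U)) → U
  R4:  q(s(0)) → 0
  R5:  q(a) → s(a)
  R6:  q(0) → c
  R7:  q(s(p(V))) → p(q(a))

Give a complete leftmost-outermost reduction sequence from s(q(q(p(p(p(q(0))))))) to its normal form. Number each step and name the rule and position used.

1. s(q(q(p(p(p(q(0)))))))  →  s(q(p(p(q(0)))))   [R3 at 1.1]
2. s(q(p(p(q(0)))))  →  s(p(q(0)))   [R3 at 1]
3. s(p(q(0)))  →  s(p(c))   [R6 at 1.1]

s(p(c))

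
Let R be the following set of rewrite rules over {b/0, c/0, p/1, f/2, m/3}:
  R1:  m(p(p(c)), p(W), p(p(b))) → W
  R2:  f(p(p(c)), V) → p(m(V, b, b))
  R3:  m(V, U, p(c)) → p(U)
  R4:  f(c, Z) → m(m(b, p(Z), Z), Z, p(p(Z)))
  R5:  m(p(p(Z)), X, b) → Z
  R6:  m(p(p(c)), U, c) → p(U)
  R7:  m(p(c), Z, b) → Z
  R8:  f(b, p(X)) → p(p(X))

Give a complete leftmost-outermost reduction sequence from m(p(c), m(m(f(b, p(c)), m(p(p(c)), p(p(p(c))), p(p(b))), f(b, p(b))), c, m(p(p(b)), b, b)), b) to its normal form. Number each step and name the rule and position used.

1. m(p(c), m(m(f(b, p(c)), m(p(p(c)), p(p(p(c))), p(p(b))), f(b, p(b))), c, m(p(p(b)), b, b)), b)  →  m(m(f(b, p(c)), m(p(p(c)), p(p(p(c))), p(p(b))), f(b, p(b))), c, m(p(p(b)), b, b))   [R7 at ε]
2. m(m(f(b, p(c)), m(p(p(c)), p(p(p(c))), p(p(b))), f(b, p(b))), c, m(p(p(b)), b, b))  →  m(m(p(p(c)), m(p(p(c)), p(p(p(c))), p(p(b))), f(b, p(b))), c, m(p(p(b)), b, b))   [R8 at 1.1]
3. m(m(p(p(c)), m(p(p(c)), p(p(p(c))), p(p(b))), f(b, p(b))), c, m(p(p(b)), b, b))  →  m(m(p(p(c)), p(p(c)), f(b, p(b))), c, m(p(p(b)), b, b))   [R1 at 1.2]
4. m(m(p(p(c)), p(p(c)), f(b, p(b))), c, m(p(p(b)), b, b))  →  m(m(p(p(c)), p(p(c)), p(p(b))), c, m(p(p(b)), b, b))   [R8 at 1.3]
5. m(m(p(p(c)), p(p(c)), p(p(b))), c, m(p(p(b)), b, b))  →  m(p(c), c, m(p(p(b)), b, b))   [R1 at 1]
6. m(p(c), c, m(p(p(b)), b, b))  →  m(p(c), c, b)   [R5 at 3]
7. m(p(c), c, b)  →  c   [R7 at ε]

c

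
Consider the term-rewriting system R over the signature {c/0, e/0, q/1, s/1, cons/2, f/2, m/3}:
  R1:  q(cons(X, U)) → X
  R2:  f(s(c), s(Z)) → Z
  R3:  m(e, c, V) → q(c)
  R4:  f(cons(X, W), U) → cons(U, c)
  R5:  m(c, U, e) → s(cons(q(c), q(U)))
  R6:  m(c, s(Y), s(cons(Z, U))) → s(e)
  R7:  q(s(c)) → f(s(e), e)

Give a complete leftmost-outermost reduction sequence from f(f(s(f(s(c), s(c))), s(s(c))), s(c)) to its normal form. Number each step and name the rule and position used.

1. f(f(s(f(s(c), s(c))), s(s(c))), s(c))  →  f(f(s(c), s(s(c))), s(c))   [R2 at 1.1.1]
2. f(f(s(c), s(s(c))), s(c))  →  f(s(c), s(c))   [R2 at 1]
3. f(s(c), s(c))  →  c   [R2 at ε]

c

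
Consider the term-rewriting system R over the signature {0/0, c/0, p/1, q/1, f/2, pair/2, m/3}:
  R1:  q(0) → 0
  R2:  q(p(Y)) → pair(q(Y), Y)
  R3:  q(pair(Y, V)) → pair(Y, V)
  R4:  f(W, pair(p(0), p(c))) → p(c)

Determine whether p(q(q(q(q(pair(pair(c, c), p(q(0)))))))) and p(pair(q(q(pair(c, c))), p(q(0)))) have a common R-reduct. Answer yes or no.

yes — NF(t₁) = p(pair(pair(c, c), p(0))), NF(t₂) = p(pair(pair(c, c), p(0)))

Reduce t₁ = p(q(q(q(q(pair(pair(c, c), p(q(0)))))))):
1. p(q(q(q(q(pair(pair(c, c), p(q(0))))))))  →  p(q(q(q(pair(pair(c, c), p(q(0)))))))   [R3 at 1.1.1.1]
2. p(q(q(q(pair(pair(c, c), p(q(0)))))))  →  p(q(q(pair(pair(c, c), p(q(0))))))   [R3 at 1.1.1]
3. p(q(q(pair(pair(c, c), p(q(0))))))  →  p(q(pair(pair(c, c), p(q(0)))))   [R3 at 1.1]
4. p(q(pair(pair(c, c), p(q(0)))))  →  p(pair(pair(c, c), p(q(0))))   [R3 at 1]
5. p(pair(pair(c, c), p(q(0))))  →  p(pair(pair(c, c), p(0)))   [R1 at 1.2.1]

Reduce t₂ = p(pair(q(q(pair(c, c))), p(q(0)))):
1. p(pair(q(q(pair(c, c))), p(q(0))))  →  p(pair(q(pair(c, c)), p(q(0))))   [R3 at 1.1.1]
2. p(pair(q(pair(c, c)), p(q(0))))  →  p(pair(pair(c, c), p(q(0))))   [R3 at 1.1]
3. p(pair(pair(c, c), p(q(0))))  →  p(pair(pair(c, c), p(0)))   [R1 at 1.2.1]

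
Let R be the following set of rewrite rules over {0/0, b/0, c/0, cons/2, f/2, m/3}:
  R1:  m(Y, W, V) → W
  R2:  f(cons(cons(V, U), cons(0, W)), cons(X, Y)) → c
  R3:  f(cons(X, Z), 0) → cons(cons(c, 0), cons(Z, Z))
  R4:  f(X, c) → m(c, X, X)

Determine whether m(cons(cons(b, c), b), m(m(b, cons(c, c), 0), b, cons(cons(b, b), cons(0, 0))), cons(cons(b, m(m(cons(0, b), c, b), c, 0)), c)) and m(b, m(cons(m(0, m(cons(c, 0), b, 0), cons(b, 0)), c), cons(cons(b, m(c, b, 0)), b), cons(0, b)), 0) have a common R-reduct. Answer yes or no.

Reduce t₁ = m(cons(cons(b, c), b), m(m(b, cons(c, c), 0), b, cons(cons(b, b), cons(0, 0))), cons(cons(b, m(m(cons(0, b), c, b), c, 0)), c)):
1. m(cons(cons(b, c), b), m(m(b, cons(c, c), 0), b, cons(cons(b, b), cons(0, 0))), cons(cons(b, m(m(cons(0, b), c, b), c, 0)), c))  →  m(m(b, cons(c, c), 0), b, cons(cons(b, b), cons(0, 0)))   [R1 at ε]
2. m(m(b, cons(c, c), 0), b, cons(cons(b, b), cons(0, 0)))  →  b   [R1 at ε]

Reduce t₂ = m(b, m(cons(m(0, m(cons(c, 0), b, 0), cons(b, 0)), c), cons(cons(b, m(c, b, 0)), b), cons(0, b)), 0):
1. m(b, m(cons(m(0, m(cons(c, 0), b, 0), cons(b, 0)), c), cons(cons(b, m(c, b, 0)), b), cons(0, b)), 0)  →  m(cons(m(0, m(cons(c, 0), b, 0), cons(b, 0)), c), cons(cons(b, m(c, b, 0)), b), cons(0, b))   [R1 at ε]
2. m(cons(m(0, m(cons(c, 0), b, 0), cons(b, 0)), c), cons(cons(b, m(c, b, 0)), b), cons(0, b))  →  cons(cons(b, m(c, b, 0)), b)   [R1 at ε]
3. cons(cons(b, m(c, b, 0)), b)  →  cons(cons(b, b), b)   [R1 at 1.2]

no — NF(t₁) = b, NF(t₂) = cons(cons(b, b), b)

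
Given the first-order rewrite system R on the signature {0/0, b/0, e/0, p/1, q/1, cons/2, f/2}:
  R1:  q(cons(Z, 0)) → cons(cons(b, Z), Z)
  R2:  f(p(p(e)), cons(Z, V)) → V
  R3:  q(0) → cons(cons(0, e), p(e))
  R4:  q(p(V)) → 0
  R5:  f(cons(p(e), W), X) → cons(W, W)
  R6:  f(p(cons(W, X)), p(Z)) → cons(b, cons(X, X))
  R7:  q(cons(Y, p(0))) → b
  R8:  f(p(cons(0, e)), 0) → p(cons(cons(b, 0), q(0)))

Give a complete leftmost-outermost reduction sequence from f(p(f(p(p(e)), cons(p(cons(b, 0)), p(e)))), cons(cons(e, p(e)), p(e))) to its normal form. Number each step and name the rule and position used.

1. f(p(f(p(p(e)), cons(p(cons(b, 0)), p(e)))), cons(cons(e, p(e)), p(e)))  →  f(p(p(e)), cons(cons(e, p(e)), p(e)))   [R2 at 1.1]
2. f(p(p(e)), cons(cons(e, p(e)), p(e)))  →  p(e)   [R2 at ε]

p(e)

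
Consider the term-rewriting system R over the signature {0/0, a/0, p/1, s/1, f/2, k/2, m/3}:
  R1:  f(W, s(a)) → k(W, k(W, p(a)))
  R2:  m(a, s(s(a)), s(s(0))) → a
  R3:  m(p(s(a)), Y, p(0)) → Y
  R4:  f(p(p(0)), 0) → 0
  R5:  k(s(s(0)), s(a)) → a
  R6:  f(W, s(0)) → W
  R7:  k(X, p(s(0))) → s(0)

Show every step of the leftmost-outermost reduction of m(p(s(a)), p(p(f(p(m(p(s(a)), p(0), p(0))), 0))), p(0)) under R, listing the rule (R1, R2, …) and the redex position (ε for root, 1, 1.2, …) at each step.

1. m(p(s(a)), p(p(f(p(m(p(s(a)), p(0), p(0))), 0))), p(0))  →  p(p(f(p(m(p(s(a)), p(0), p(0))), 0)))   [R3 at ε]
2. p(p(f(p(m(p(s(a)), p(0), p(0))), 0)))  →  p(p(f(p(p(0)), 0)))   [R3 at 1.1.1.1]
3. p(p(f(p(p(0)), 0)))  →  p(p(0))   [R4 at 1.1]

p(p(0))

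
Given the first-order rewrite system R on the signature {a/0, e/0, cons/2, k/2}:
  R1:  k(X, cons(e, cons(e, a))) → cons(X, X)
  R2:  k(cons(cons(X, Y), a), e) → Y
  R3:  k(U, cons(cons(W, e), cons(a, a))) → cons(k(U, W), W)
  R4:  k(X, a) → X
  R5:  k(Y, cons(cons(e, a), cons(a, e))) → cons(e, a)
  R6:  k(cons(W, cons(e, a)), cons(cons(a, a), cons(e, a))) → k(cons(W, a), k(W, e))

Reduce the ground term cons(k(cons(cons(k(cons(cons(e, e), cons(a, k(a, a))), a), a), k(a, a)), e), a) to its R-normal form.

1. cons(k(cons(cons(k(cons(cons(e, e), cons(a, k(a, a))), a), a), k(a, a)), e), a)  →  cons(k(cons(cons(cons(cons(e, e), cons(a, k(a, a))), a), k(a, a)), e), a)   [R4 at 1.1.1.1]
2. cons(k(cons(cons(cons(cons(e, e), cons(a, k(a, a))), a), k(a, a)), e), a)  →  cons(k(cons(cons(cons(cons(e, e), cons(a, a)), a), k(a, a)), e), a)   [R4 at 1.1.1.1.2.2]
3. cons(k(cons(cons(cons(cons(e, e), cons(a, a)), a), k(a, a)), e), a)  →  cons(k(cons(cons(cons(cons(e, e), cons(a, a)), a), a), e), a)   [R4 at 1.1.2]
4. cons(k(cons(cons(cons(cons(e, e), cons(a, a)), a), a), e), a)  →  cons(a, a)   [R2 at 1]

cons(a, a)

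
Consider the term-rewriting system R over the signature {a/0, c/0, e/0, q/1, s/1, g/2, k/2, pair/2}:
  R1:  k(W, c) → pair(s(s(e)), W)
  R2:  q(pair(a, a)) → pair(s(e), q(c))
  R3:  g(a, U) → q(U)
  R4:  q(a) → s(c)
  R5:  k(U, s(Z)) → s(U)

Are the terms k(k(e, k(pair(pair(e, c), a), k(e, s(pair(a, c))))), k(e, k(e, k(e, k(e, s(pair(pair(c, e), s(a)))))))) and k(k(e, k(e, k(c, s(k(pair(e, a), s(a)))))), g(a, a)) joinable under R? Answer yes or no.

Reduce t₁ = k(k(e, k(pair(pair(e, c), a), k(e, s(pair(a, c))))), k(e, k(e, k(e, k(e, s(pair(pair(c, e), s(a)))))))):
1. k(k(e, k(pair(pair(e, c), a), k(e, s(pair(a, c))))), k(e, k(e, k(e, k(e, s(pair(pair(c, e), s(a))))))))  →  k(k(e, k(pair(pair(e, c), a), s(e))), k(e, k(e, k(e, k(e, s(pair(pair(c, e), s(a))))))))   [R5 at 1.2.2]
2. k(k(e, k(pair(pair(e, c), a), s(e))), k(e, k(e, k(e, k(e, s(pair(pair(c, e), s(a))))))))  →  k(k(e, s(pair(pair(e, c), a))), k(e, k(e, k(e, k(e, s(pair(pair(c, e), s(a))))))))   [R5 at 1.2]
3. k(k(e, s(pair(pair(e, c), a))), k(e, k(e, k(e, k(e, s(pair(pair(c, e), s(a))))))))  →  k(s(e), k(e, k(e, k(e, k(e, s(pair(pair(c, e), s(a))))))))   [R5 at 1]
4. k(s(e), k(e, k(e, k(e, k(e, s(pair(pair(c, e), s(a))))))))  →  k(s(e), k(e, k(e, k(e, s(e)))))   [R5 at 2.2.2.2]
5. k(s(e), k(e, k(e, k(e, s(e)))))  →  k(s(e), k(e, k(e, s(e))))   [R5 at 2.2.2]
6. k(s(e), k(e, k(e, s(e))))  →  k(s(e), k(e, s(e)))   [R5 at 2.2]
7. k(s(e), k(e, s(e)))  →  k(s(e), s(e))   [R5 at 2]
8. k(s(e), s(e))  →  s(s(e))   [R5 at ε]

Reduce t₂ = k(k(e, k(e, k(c, s(k(pair(e, a), s(a)))))), g(a, a)):
1. k(k(e, k(e, k(c, s(k(pair(e, a), s(a)))))), g(a, a))  →  k(k(e, k(e, s(c))), g(a, a))   [R5 at 1.2.2]
2. k(k(e, k(e, s(c))), g(a, a))  →  k(k(e, s(e)), g(a, a))   [R5 at 1.2]
3. k(k(e, s(e)), g(a, a))  →  k(s(e), g(a, a))   [R5 at 1]
4. k(s(e), g(a, a))  →  k(s(e), q(a))   [R3 at 2]
5. k(s(e), q(a))  →  k(s(e), s(c))   [R4 at 2]
6. k(s(e), s(c))  →  s(s(e))   [R5 at ε]

yes — NF(t₁) = s(s(e)), NF(t₂) = s(s(e))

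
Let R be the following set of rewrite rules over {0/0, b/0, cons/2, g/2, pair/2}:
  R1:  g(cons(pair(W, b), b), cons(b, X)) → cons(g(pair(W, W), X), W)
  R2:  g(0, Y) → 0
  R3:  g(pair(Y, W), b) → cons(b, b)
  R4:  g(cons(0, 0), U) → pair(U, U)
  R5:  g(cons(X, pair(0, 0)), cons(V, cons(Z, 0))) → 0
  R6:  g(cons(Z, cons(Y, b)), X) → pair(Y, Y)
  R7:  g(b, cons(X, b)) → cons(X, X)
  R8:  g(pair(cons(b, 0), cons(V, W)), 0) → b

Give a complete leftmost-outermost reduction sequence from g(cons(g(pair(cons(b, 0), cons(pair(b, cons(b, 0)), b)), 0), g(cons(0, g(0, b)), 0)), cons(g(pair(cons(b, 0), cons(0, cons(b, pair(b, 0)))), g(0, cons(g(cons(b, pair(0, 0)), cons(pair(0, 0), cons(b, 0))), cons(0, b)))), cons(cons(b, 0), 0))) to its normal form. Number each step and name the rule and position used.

1. g(cons(g(pair(cons(b, 0), cons(pair(b, cons(b, 0)), b)), 0), g(cons(0, g(0, b)), 0)), cons(g(pair(cons(b, 0), cons(0, cons(b, pair(b, 0)))), g(0, cons(g(cons(b, pair(0, 0)), cons(pair(0, 0), cons(b, 0))), cons(0, b)))), cons(cons(b, 0), 0)))  →  g(cons(b, g(cons(0, g(0, b)), 0)), cons(g(pair(cons(b, 0), cons(0, cons(b, pair(b, 0)))), g(0, cons(g(cons(b, pair(0, 0)), cons(pair(0, 0), cons(b, 0))), cons(0, b)))), cons(cons(b, 0), 0)))   [R8 at 1.1]
2. g(cons(b, g(cons(0, g(0, b)), 0)), cons(g(pair(cons(b, 0), cons(0, cons(b, pair(b, 0)))), g(0, cons(g(cons(b, pair(0, 0)), cons(pair(0, 0), cons(b, 0))), cons(0, b)))), cons(cons(b, 0), 0)))  →  g(cons(b, g(cons(0, 0), 0)), cons(g(pair(cons(b, 0), cons(0, cons(b, pair(b, 0)))), g(0, cons(g(cons(b, pair(0, 0)), cons(pair(0, 0), cons(b, 0))), cons(0, b)))), cons(cons(b, 0), 0)))   [R2 at 1.2.1.2]
3. g(cons(b, g(cons(0, 0), 0)), cons(g(pair(cons(b, 0), cons(0, cons(b, pair(b, 0)))), g(0, cons(g(cons(b, pair(0, 0)), cons(pair(0, 0), cons(b, 0))), cons(0, b)))), cons(cons(b, 0), 0)))  →  g(cons(b, pair(0, 0)), cons(g(pair(cons(b, 0), cons(0, cons(b, pair(b, 0)))), g(0, cons(g(cons(b, pair(0, 0)), cons(pair(0, 0), cons(b, 0))), cons(0, b)))), cons(cons(b, 0), 0)))   [R4 at 1.2]
4. g(cons(b, pair(0, 0)), cons(g(pair(cons(b, 0), cons(0, cons(b, pair(b, 0)))), g(0, cons(g(cons(b, pair(0, 0)), cons(pair(0, 0), cons(b, 0))), cons(0, b)))), cons(cons(b, 0), 0)))  →  0   [R5 at ε]

0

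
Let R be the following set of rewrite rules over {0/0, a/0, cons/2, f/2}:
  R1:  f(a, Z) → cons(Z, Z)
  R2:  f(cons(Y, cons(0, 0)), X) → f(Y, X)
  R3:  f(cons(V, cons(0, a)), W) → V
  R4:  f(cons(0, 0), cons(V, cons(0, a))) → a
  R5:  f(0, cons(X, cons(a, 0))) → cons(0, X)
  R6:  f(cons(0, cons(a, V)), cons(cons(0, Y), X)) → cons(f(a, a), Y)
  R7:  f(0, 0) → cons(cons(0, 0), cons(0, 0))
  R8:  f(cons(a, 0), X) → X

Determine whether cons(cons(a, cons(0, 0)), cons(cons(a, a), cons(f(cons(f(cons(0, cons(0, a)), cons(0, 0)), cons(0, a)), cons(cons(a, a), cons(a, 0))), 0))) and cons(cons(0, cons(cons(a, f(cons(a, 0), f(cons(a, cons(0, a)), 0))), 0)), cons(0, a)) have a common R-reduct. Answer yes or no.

no — NF(t₁) = cons(cons(a, cons(0, 0)), cons(cons(a, a), cons(0, 0))), NF(t₂) = cons(cons(0, cons(cons(a, a), 0)), cons(0, a))

Reduce t₁ = cons(cons(a, cons(0, 0)), cons(cons(a, a), cons(f(cons(f(cons(0, cons(0, a)), cons(0, 0)), cons(0, a)), cons(cons(a, a), cons(a, 0))), 0))):
1. cons(cons(a, cons(0, 0)), cons(cons(a, a), cons(f(cons(f(cons(0, cons(0, a)), cons(0, 0)), cons(0, a)), cons(cons(a, a), cons(a, 0))), 0)))  →  cons(cons(a, cons(0, 0)), cons(cons(a, a), cons(f(cons(0, cons(0, a)), cons(0, 0)), 0)))   [R3 at 2.2.1]
2. cons(cons(a, cons(0, 0)), cons(cons(a, a), cons(f(cons(0, cons(0, a)), cons(0, 0)), 0)))  →  cons(cons(a, cons(0, 0)), cons(cons(a, a), cons(0, 0)))   [R3 at 2.2.1]

Reduce t₂ = cons(cons(0, cons(cons(a, f(cons(a, 0), f(cons(a, cons(0, a)), 0))), 0)), cons(0, a)):
1. cons(cons(0, cons(cons(a, f(cons(a, 0), f(cons(a, cons(0, a)), 0))), 0)), cons(0, a))  →  cons(cons(0, cons(cons(a, f(cons(a, cons(0, a)), 0)), 0)), cons(0, a))   [R8 at 1.2.1.2]
2. cons(cons(0, cons(cons(a, f(cons(a, cons(0, a)), 0)), 0)), cons(0, a))  →  cons(cons(0, cons(cons(a, a), 0)), cons(0, a))   [R3 at 1.2.1.2]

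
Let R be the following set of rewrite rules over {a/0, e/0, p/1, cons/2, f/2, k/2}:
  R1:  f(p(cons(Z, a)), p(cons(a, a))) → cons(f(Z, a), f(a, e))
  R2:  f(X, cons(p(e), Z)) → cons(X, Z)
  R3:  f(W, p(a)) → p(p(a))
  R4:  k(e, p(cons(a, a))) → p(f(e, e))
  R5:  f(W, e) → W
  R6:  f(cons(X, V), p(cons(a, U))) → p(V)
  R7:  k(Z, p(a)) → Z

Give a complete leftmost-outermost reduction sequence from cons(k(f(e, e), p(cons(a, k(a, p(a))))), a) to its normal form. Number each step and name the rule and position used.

1. cons(k(f(e, e), p(cons(a, k(a, p(a))))), a)  →  cons(k(e, p(cons(a, k(a, p(a))))), a)   [R5 at 1.1]
2. cons(k(e, p(cons(a, k(a, p(a))))), a)  →  cons(k(e, p(cons(a, a))), a)   [R7 at 1.2.1.2]
3. cons(k(e, p(cons(a, a))), a)  →  cons(p(f(e, e)), a)   [R4 at 1]
4. cons(p(f(e, e)), a)  →  cons(p(e), a)   [R5 at 1.1]

cons(p(e), a)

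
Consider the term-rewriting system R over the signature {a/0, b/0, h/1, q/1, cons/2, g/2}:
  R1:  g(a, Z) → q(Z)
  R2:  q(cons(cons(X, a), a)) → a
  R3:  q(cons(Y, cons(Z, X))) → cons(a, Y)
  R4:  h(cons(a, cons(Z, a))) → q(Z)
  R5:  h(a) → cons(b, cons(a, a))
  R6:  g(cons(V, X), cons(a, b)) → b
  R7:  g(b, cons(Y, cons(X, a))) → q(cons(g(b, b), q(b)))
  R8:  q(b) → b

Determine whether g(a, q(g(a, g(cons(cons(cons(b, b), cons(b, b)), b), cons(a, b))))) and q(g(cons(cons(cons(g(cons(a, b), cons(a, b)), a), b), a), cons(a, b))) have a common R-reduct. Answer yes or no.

yes — NF(t₁) = b, NF(t₂) = b

Reduce t₁ = g(a, q(g(a, g(cons(cons(cons(b, b), cons(b, b)), b), cons(a, b))))):
1. g(a, q(g(a, g(cons(cons(cons(b, b), cons(b, b)), b), cons(a, b)))))  →  q(q(g(a, g(cons(cons(cons(b, b), cons(b, b)), b), cons(a, b)))))   [R1 at ε]
2. q(q(g(a, g(cons(cons(cons(b, b), cons(b, b)), b), cons(a, b)))))  →  q(q(q(g(cons(cons(cons(b, b), cons(b, b)), b), cons(a, b)))))   [R1 at 1.1]
3. q(q(q(g(cons(cons(cons(b, b), cons(b, b)), b), cons(a, b)))))  →  q(q(q(b)))   [R6 at 1.1.1]
4. q(q(q(b)))  →  q(q(b))   [R8 at 1.1]
5. q(q(b))  →  q(b)   [R8 at 1]
6. q(b)  →  b   [R8 at ε]

Reduce t₂ = q(g(cons(cons(cons(g(cons(a, b), cons(a, b)), a), b), a), cons(a, b))):
1. q(g(cons(cons(cons(g(cons(a, b), cons(a, b)), a), b), a), cons(a, b)))  →  q(b)   [R6 at 1]
2. q(b)  →  b   [R8 at ε]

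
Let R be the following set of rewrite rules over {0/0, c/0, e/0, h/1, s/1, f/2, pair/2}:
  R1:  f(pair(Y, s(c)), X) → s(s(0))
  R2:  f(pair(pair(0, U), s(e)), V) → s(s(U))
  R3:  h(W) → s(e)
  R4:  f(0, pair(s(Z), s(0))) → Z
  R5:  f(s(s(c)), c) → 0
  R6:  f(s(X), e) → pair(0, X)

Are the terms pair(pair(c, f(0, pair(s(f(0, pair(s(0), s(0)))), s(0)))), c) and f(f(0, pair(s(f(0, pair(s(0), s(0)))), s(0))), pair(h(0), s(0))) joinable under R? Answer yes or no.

no — NF(t₁) = pair(pair(c, 0), c), NF(t₂) = e

Reduce t₁ = pair(pair(c, f(0, pair(s(f(0, pair(s(0), s(0)))), s(0)))), c):
1. pair(pair(c, f(0, pair(s(f(0, pair(s(0), s(0)))), s(0)))), c)  →  pair(pair(c, f(0, pair(s(0), s(0)))), c)   [R4 at 1.2]
2. pair(pair(c, f(0, pair(s(0), s(0)))), c)  →  pair(pair(c, 0), c)   [R4 at 1.2]

Reduce t₂ = f(f(0, pair(s(f(0, pair(s(0), s(0)))), s(0))), pair(h(0), s(0))):
1. f(f(0, pair(s(f(0, pair(s(0), s(0)))), s(0))), pair(h(0), s(0)))  →  f(f(0, pair(s(0), s(0))), pair(h(0), s(0)))   [R4 at 1]
2. f(f(0, pair(s(0), s(0))), pair(h(0), s(0)))  →  f(0, pair(h(0), s(0)))   [R4 at 1]
3. f(0, pair(h(0), s(0)))  →  f(0, pair(s(e), s(0)))   [R3 at 2.1]
4. f(0, pair(s(e), s(0)))  →  e   [R4 at ε]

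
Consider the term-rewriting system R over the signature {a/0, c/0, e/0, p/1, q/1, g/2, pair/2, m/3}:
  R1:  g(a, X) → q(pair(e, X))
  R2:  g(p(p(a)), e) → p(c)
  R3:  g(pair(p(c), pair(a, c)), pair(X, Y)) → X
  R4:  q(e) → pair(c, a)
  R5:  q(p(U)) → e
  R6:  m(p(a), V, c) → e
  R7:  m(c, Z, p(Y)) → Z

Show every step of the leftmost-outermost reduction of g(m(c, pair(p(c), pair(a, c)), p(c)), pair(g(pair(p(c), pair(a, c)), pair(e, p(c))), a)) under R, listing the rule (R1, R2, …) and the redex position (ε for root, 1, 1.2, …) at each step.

1. g(m(c, pair(p(c), pair(a, c)), p(c)), pair(g(pair(p(c), pair(a, c)), pair(e, p(c))), a))  →  g(pair(p(c), pair(a, c)), pair(g(pair(p(c), pair(a, c)), pair(e, p(c))), a))   [R7 at 1]
2. g(pair(p(c), pair(a, c)), pair(g(pair(p(c), pair(a, c)), pair(e, p(c))), a))  →  g(pair(p(c), pair(a, c)), pair(e, p(c)))   [R3 at ε]
3. g(pair(p(c), pair(a, c)), pair(e, p(c)))  →  e   [R3 at ε]

e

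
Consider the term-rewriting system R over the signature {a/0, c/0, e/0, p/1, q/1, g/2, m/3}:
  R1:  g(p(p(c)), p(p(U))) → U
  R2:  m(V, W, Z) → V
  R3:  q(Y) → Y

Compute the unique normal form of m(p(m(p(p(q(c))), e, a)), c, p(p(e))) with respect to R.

1. m(p(m(p(p(q(c))), e, a)), c, p(p(e)))  →  p(m(p(p(q(c))), e, a))   [R2 at ε]
2. p(m(p(p(q(c))), e, a))  →  p(p(p(q(c))))   [R2 at 1]
3. p(p(p(q(c))))  →  p(p(p(c)))   [R3 at 1.1.1]

p(p(p(c)))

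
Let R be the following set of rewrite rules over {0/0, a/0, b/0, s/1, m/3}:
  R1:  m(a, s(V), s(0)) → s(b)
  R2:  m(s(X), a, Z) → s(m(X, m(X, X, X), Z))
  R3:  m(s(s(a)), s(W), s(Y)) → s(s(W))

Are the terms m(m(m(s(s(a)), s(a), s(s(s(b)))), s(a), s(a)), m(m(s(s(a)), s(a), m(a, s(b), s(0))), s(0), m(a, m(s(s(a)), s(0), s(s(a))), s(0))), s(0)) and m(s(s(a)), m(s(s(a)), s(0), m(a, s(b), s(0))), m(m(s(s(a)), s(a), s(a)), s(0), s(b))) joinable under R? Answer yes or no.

Reduce t₁ = m(m(m(s(s(a)), s(a), s(s(s(b)))), s(a), s(a)), m(m(s(s(a)), s(a), m(a, s(b), s(0))), s(0), m(a, m(s(s(a)), s(0), s(s(a))), s(0))), s(0)):
1. m(m(m(s(s(a)), s(a), s(s(s(b)))), s(a), s(a)), m(m(s(s(a)), s(a), m(a, s(b), s(0))), s(0), m(a, m(s(s(a)), s(0), s(s(a))), s(0))), s(0))  →  m(m(s(s(a)), s(a), s(a)), m(m(s(s(a)), s(a), m(a, s(b), s(0))), s(0), m(a, m(s(s(a)), s(0), s(s(a))), s(0))), s(0))   [R3 at 1.1]
2. m(m(s(s(a)), s(a), s(a)), m(m(s(s(a)), s(a), m(a, s(b), s(0))), s(0), m(a, m(s(s(a)), s(0), s(s(a))), s(0))), s(0))  →  m(s(s(a)), m(m(s(s(a)), s(a), m(a, s(b), s(0))), s(0), m(a, m(s(s(a)), s(0), s(s(a))), s(0))), s(0))   [R3 at 1]
3. m(s(s(a)), m(m(s(s(a)), s(a), m(a, s(b), s(0))), s(0), m(a, m(s(s(a)), s(0), s(s(a))), s(0))), s(0))  →  m(s(s(a)), m(m(s(s(a)), s(a), s(b)), s(0), m(a, m(s(s(a)), s(0), s(s(a))), s(0))), s(0))   [R1 at 2.1.3]
4. m(s(s(a)), m(m(s(s(a)), s(a), s(b)), s(0), m(a, m(s(s(a)), s(0), s(s(a))), s(0))), s(0))  →  m(s(s(a)), m(s(s(a)), s(0), m(a, m(s(s(a)), s(0), s(s(a))), s(0))), s(0))   [R3 at 2.1]
5. m(s(s(a)), m(s(s(a)), s(0), m(a, m(s(s(a)), s(0), s(s(a))), s(0))), s(0))  →  m(s(s(a)), m(s(s(a)), s(0), m(a, s(s(0)), s(0))), s(0))   [R3 at 2.3.2]
6. m(s(s(a)), m(s(s(a)), s(0), m(a, s(s(0)), s(0))), s(0))  →  m(s(s(a)), m(s(s(a)), s(0), s(b)), s(0))   [R1 at 2.3]
7. m(s(s(a)), m(s(s(a)), s(0), s(b)), s(0))  →  m(s(s(a)), s(s(0)), s(0))   [R3 at 2]
8. m(s(s(a)), s(s(0)), s(0))  →  s(s(s(0)))   [R3 at ε]

Reduce t₂ = m(s(s(a)), m(s(s(a)), s(0), m(a, s(b), s(0))), m(m(s(s(a)), s(a), s(a)), s(0), s(b))):
1. m(s(s(a)), m(s(s(a)), s(0), m(a, s(b), s(0))), m(m(s(s(a)), s(a), s(a)), s(0), s(b)))  →  m(s(s(a)), m(s(s(a)), s(0), s(b)), m(m(s(s(a)), s(a), s(a)), s(0), s(b)))   [R1 at 2.3]
2. m(s(s(a)), m(s(s(a)), s(0), s(b)), m(m(s(s(a)), s(a), s(a)), s(0), s(b)))  →  m(s(s(a)), s(s(0)), m(m(s(s(a)), s(a), s(a)), s(0), s(b)))   [R3 at 2]
3. m(s(s(a)), s(s(0)), m(m(s(s(a)), s(a), s(a)), s(0), s(b)))  →  m(s(s(a)), s(s(0)), m(s(s(a)), s(0), s(b)))   [R3 at 3.1]
4. m(s(s(a)), s(s(0)), m(s(s(a)), s(0), s(b)))  →  m(s(s(a)), s(s(0)), s(s(0)))   [R3 at 3]
5. m(s(s(a)), s(s(0)), s(s(0)))  →  s(s(s(0)))   [R3 at ε]

yes — NF(t₁) = s(s(s(0))), NF(t₂) = s(s(s(0)))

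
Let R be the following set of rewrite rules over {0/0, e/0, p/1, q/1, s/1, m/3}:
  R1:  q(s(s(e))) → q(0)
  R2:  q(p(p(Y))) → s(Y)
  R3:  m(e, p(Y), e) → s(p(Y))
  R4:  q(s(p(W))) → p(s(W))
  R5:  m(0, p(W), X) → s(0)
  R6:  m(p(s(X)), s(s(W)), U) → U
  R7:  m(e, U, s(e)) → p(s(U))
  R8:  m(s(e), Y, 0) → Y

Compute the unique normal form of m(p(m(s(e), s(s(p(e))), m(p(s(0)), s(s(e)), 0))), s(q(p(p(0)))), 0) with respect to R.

0

1. m(p(m(s(e), s(s(p(e))), m(p(s(0)), s(s(e)), 0))), s(q(p(p(0)))), 0)  →  m(p(m(s(e), s(s(p(e))), 0)), s(q(p(p(0)))), 0)   [R6 at 1.1.3]
2. m(p(m(s(e), s(s(p(e))), 0)), s(q(p(p(0)))), 0)  →  m(p(s(s(p(e)))), s(q(p(p(0)))), 0)   [R8 at 1.1]
3. m(p(s(s(p(e)))), s(q(p(p(0)))), 0)  →  m(p(s(s(p(e)))), s(s(0)), 0)   [R2 at 2.1]
4. m(p(s(s(p(e)))), s(s(0)), 0)  →  0   [R6 at ε]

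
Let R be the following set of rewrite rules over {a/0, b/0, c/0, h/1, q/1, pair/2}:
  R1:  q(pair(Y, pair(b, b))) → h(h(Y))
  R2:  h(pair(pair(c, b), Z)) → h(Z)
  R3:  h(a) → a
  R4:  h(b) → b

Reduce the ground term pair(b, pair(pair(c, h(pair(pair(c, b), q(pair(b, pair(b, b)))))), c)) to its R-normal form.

pair(b, pair(pair(c, b), c))

1. pair(b, pair(pair(c, h(pair(pair(c, b), q(pair(b, pair(b, b)))))), c))  →  pair(b, pair(pair(c, h(q(pair(b, pair(b, b))))), c))   [R2 at 2.1.2]
2. pair(b, pair(pair(c, h(q(pair(b, pair(b, b))))), c))  →  pair(b, pair(pair(c, h(h(h(b)))), c))   [R1 at 2.1.2.1]
3. pair(b, pair(pair(c, h(h(h(b)))), c))  →  pair(b, pair(pair(c, h(h(b))), c))   [R4 at 2.1.2.1.1]
4. pair(b, pair(pair(c, h(h(b))), c))  →  pair(b, pair(pair(c, h(b)), c))   [R4 at 2.1.2.1]
5. pair(b, pair(pair(c, h(b)), c))  →  pair(b, pair(pair(c, b), c))   [R4 at 2.1.2]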